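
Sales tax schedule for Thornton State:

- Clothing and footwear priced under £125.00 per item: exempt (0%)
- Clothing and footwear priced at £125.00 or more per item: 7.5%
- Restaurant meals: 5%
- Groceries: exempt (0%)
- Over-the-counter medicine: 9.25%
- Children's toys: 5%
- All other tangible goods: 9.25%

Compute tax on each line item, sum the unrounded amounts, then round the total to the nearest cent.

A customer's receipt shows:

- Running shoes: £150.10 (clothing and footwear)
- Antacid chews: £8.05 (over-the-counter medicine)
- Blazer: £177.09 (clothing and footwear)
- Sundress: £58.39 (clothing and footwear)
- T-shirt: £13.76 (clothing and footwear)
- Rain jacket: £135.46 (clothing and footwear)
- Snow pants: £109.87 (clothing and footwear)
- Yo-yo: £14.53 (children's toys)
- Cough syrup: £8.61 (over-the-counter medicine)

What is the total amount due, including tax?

Running shoes £150.10: clothing and footwear, £125.00 or more → 7.5% → £11.2575
Antacid chews £8.05: over-the-counter medicine → 9.25% → £0.744625
Blazer £177.09: clothing and footwear, £125.00 or more → 7.5% → £13.28175
Sundress £58.39: clothing and footwear, under £125.00 → 0% → £0.00
T-shirt £13.76: clothing and footwear, under £125.00 → 0% → £0.00
Rain jacket £135.46: clothing and footwear, £125.00 or more → 7.5% → £10.1595
Snow pants £109.87: clothing and footwear, under £125.00 → 0% → £0.00
Yo-yo £14.53: children's toys → 5% → £0.7265
Cough syrup £8.61: over-the-counter medicine → 9.25% → £0.796425
Subtotal = £675.86; unrounded tax = £36.9663 → £36.97; total due = £712.83

£712.83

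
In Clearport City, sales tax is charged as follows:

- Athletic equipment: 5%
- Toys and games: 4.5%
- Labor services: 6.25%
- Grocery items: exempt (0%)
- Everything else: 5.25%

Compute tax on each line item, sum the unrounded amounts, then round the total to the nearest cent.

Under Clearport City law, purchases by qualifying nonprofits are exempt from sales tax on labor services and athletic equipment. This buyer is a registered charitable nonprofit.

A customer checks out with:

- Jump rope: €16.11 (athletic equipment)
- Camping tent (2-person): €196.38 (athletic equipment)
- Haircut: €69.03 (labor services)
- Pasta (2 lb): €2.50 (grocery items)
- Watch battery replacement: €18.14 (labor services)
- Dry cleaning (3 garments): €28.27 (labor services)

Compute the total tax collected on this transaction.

Jump rope €16.11: athletic equipment, buyer-exempt → 0% → €0.00
Camping tent (2-person) €196.38: athletic equipment, buyer-exempt → 0% → €0.00
Haircut €69.03: labor services, buyer-exempt → 0% → €0.00
Pasta (2 lb) €2.50: grocery items → 0% → €0.00
Watch battery replacement €18.14: labor services, buyer-exempt → 0% → €0.00
Dry cleaning (3 garments) €28.27: labor services, buyer-exempt → 0% → €0.00
Unrounded tax sum = €0.00 → €0.00

€0.00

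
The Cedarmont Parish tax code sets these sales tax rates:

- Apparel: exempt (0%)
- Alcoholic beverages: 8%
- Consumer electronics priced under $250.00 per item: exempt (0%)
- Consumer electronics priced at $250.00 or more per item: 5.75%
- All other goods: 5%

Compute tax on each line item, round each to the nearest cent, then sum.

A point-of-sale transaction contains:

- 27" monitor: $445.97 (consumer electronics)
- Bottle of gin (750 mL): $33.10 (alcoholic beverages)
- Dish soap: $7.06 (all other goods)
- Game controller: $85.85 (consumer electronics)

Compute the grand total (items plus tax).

$600.62

27" monitor $445.97: consumer electronics, $250.00 or more → 5.75% → $25.64
Bottle of gin (750 mL) $33.10: alcoholic beverages → 8% → $2.65
Dish soap $7.06: all other goods → 5% → $0.35
Game controller $85.85: consumer electronics, under $250.00 → 0% → $0.00
Subtotal = $571.98; tax = $28.64; total due = $600.62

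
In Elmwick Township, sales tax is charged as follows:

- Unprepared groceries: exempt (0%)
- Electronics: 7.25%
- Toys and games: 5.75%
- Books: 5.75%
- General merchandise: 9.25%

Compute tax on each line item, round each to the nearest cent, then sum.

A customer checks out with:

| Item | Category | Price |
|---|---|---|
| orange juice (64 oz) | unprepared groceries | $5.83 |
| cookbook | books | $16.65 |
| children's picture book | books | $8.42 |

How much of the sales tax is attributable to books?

Cookbook $16.65: books → 5.75% → $0.96
Children's picture book $8.42: books → 5.75% → $0.48
Tax on books = $0.96 + $0.48 = $1.44

$1.44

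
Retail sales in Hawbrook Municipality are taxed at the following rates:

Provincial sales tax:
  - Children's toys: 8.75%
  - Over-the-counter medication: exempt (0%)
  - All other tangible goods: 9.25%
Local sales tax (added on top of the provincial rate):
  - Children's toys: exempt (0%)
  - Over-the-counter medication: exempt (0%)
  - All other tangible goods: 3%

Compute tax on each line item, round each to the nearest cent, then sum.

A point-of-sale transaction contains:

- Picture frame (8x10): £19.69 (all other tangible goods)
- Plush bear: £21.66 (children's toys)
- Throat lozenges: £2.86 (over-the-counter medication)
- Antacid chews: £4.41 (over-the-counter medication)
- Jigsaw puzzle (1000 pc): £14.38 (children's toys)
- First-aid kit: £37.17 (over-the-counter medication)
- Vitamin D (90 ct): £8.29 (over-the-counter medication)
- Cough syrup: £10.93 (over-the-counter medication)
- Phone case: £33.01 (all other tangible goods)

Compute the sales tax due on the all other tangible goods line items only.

Picture frame (8x10) £19.69: all other tangible goods → 9.25% + 3% local = 12.25% → £2.41
Phone case £33.01: all other tangible goods → 9.25% + 3% local = 12.25% → £4.04
Tax on all other tangible goods = £2.41 + £4.04 = £6.45

£6.45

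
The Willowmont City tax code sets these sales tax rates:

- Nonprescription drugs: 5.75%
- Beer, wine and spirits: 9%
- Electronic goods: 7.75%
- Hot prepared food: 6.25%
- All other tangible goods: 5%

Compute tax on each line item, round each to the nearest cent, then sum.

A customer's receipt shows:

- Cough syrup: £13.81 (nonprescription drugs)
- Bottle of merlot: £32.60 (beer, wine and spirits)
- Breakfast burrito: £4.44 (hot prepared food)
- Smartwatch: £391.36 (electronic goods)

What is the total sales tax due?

Cough syrup £13.81: nonprescription drugs → 5.75% → £0.79
Bottle of merlot £32.60: beer, wine and spirits → 9% → £2.93
Breakfast burrito £4.44: hot prepared food → 6.25% → £0.28
Smartwatch £391.36: electronic goods → 7.75% → £30.33
Total tax = £0.79 + £2.93 + £0.28 + £30.33 = £34.33

£34.33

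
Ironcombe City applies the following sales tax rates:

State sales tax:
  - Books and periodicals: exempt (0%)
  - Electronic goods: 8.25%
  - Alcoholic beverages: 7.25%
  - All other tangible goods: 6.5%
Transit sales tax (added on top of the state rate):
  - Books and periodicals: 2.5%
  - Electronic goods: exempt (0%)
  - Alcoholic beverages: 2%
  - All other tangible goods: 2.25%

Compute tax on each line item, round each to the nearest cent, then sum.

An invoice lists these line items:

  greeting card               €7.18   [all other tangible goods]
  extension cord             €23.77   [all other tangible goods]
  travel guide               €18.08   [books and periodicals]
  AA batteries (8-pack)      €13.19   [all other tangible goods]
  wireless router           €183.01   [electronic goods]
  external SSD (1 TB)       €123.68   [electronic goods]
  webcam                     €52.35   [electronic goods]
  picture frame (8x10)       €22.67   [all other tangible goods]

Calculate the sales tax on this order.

Greeting card €7.18: all other tangible goods → 6.5% + 2.25% transit = 8.75% → €0.63
Extension cord €23.77: all other tangible goods → 6.5% + 2.25% transit = 8.75% → €2.08
Travel guide €18.08: books and periodicals → 0% + 2.5% transit = 2.5% → €0.45
AA batteries (8-pack) €13.19: all other tangible goods → 6.5% + 2.25% transit = 8.75% → €1.15
Wireless router €183.01: electronic goods → 8.25% + 0% transit = 8.25% → €15.10
External SSD (1 TB) €123.68: electronic goods → 8.25% + 0% transit = 8.25% → €10.20
Webcam €52.35: electronic goods → 8.25% + 0% transit = 8.25% → €4.32
Picture frame (8x10) €22.67: all other tangible goods → 6.5% + 2.25% transit = 8.75% → €1.98
Total tax = €0.63 + €2.08 + €0.45 + €1.15 + €15.10 + €10.20 + €4.32 + €1.98 = €35.91

€35.91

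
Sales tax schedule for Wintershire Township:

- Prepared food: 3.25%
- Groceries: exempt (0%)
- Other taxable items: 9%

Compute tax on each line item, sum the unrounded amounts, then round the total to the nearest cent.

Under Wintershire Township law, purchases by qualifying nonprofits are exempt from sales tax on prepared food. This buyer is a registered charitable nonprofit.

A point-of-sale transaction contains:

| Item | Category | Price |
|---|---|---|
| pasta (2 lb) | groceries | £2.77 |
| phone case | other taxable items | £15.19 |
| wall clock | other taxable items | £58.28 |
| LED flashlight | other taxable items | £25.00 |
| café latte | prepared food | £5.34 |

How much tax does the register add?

Pasta (2 lb) £2.77: groceries → 0% → £0.00
Phone case £15.19: other taxable items → 9% → £1.3671
Wall clock £58.28: other taxable items → 9% → £5.2452
LED flashlight £25.00: other taxable items → 9% → £2.25
Café latte £5.34: prepared food, buyer-exempt → 0% → £0.00
Unrounded tax sum = £8.8623 → £8.86

£8.86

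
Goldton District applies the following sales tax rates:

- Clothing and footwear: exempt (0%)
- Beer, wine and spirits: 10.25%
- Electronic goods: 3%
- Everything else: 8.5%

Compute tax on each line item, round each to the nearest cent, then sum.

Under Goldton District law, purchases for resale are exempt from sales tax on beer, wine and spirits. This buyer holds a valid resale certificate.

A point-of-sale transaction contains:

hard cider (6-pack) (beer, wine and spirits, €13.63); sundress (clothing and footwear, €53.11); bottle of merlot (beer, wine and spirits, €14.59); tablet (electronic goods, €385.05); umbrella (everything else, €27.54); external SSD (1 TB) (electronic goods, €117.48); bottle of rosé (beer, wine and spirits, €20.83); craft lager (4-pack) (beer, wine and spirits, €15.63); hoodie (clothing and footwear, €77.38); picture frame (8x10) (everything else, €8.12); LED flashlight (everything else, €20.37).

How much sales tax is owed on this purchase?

Hard cider (6-pack) €13.63: beer, wine and spirits, buyer-exempt → 0% → €0.00
Sundress €53.11: clothing and footwear → 0% → €0.00
Bottle of merlot €14.59: beer, wine and spirits, buyer-exempt → 0% → €0.00
Tablet €385.05: electronic goods → 3% → €11.55
Umbrella €27.54: everything else → 8.5% → €2.34
External SSD (1 TB) €117.48: electronic goods → 3% → €3.52
Bottle of rosé €20.83: beer, wine and spirits, buyer-exempt → 0% → €0.00
Craft lager (4-pack) €15.63: beer, wine and spirits, buyer-exempt → 0% → €0.00
Hoodie €77.38: clothing and footwear → 0% → €0.00
Picture frame (8x10) €8.12: everything else → 8.5% → €0.69
LED flashlight €20.37: everything else → 8.5% → €1.73
Total tax = €11.55 + €2.34 + €3.52 + €0.69 + €1.73 = €19.83

€19.83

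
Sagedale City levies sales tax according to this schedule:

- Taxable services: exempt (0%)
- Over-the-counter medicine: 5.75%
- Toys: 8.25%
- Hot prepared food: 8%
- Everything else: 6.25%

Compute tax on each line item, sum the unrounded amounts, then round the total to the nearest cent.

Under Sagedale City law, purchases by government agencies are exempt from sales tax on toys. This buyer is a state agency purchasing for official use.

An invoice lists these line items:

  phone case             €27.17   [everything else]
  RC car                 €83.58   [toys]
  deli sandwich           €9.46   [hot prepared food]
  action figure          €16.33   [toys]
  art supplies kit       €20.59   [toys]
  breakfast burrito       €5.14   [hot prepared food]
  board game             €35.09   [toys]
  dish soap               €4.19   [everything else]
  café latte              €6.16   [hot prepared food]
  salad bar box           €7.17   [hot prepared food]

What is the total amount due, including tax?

Phone case €27.17: everything else → 6.25% → €1.698125
RC car €83.58: toys, buyer-exempt → 0% → €0.00
Deli sandwich €9.46: hot prepared food → 8% → €0.7568
Action figure €16.33: toys, buyer-exempt → 0% → €0.00
Art supplies kit €20.59: toys, buyer-exempt → 0% → €0.00
Breakfast burrito €5.14: hot prepared food → 8% → €0.4112
Board game €35.09: toys, buyer-exempt → 0% → €0.00
Dish soap €4.19: everything else → 6.25% → €0.261875
Café latte €6.16: hot prepared food → 8% → €0.4928
Salad bar box €7.17: hot prepared food → 8% → €0.5736
Subtotal = €214.88; unrounded tax = €4.1944 → €4.19; total due = €219.07

€219.07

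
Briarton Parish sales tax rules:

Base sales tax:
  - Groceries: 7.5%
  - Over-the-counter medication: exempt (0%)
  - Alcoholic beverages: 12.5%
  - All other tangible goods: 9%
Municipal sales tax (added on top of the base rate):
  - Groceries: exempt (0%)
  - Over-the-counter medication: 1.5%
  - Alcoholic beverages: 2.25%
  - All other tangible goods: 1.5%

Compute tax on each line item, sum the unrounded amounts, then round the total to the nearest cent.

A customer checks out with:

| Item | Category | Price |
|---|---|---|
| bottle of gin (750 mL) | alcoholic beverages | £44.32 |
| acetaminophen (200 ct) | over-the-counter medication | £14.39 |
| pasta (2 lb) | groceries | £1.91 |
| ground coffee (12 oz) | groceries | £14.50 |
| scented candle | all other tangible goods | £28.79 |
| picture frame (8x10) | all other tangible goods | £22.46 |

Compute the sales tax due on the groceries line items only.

£1.23

Pasta (2 lb) £1.91: groceries → 7.5% + 0% municipal = 7.5% → £0.14325
Ground coffee (12 oz) £14.50: groceries → 7.5% + 0% municipal = 7.5% → £1.0875
Tax on groceries: unrounded sum = £1.23075 → £1.23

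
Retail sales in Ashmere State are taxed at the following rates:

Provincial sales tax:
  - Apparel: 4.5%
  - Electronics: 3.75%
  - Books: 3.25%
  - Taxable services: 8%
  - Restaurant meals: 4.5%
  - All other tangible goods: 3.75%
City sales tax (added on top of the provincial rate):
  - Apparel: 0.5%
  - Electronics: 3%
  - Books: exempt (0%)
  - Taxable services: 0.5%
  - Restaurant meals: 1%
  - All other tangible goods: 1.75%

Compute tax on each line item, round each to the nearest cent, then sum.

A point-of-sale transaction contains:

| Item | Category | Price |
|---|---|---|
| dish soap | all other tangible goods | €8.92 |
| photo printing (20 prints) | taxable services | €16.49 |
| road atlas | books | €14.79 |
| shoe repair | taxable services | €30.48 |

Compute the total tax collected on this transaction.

€4.96

Dish soap €8.92: all other tangible goods → 3.75% + 1.75% city = 5.5% → €0.49
Photo printing (20 prints) €16.49: taxable services → 8% + 0.5% city = 8.5% → €1.40
Road atlas €14.79: books → 3.25% + 0% city = 3.25% → €0.48
Shoe repair €30.48: taxable services → 8% + 0.5% city = 8.5% → €2.59
Total tax = €0.49 + €1.40 + €0.48 + €2.59 = €4.96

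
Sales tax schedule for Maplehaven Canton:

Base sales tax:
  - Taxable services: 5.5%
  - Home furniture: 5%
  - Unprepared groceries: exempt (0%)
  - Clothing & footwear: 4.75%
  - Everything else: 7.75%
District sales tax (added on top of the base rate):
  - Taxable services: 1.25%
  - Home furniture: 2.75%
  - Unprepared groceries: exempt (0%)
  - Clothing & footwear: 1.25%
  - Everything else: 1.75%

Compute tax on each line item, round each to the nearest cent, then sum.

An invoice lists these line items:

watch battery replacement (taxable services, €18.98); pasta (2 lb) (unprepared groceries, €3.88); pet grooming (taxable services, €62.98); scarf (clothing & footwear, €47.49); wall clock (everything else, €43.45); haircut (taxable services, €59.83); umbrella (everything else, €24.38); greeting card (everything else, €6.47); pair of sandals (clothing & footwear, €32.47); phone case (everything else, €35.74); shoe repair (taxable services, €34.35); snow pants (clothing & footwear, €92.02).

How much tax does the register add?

Watch battery replacement €18.98: taxable services → 5.5% + 1.25% district = 6.75% → €1.28
Pasta (2 lb) €3.88: unprepared groceries → 0% + 0% district = 0% → €0.00
Pet grooming €62.98: taxable services → 5.5% + 1.25% district = 6.75% → €4.25
Scarf €47.49: clothing & footwear → 4.75% + 1.25% district = 6% → €2.85
Wall clock €43.45: everything else → 7.75% + 1.75% district = 9.5% → €4.13
Haircut €59.83: taxable services → 5.5% + 1.25% district = 6.75% → €4.04
Umbrella €24.38: everything else → 7.75% + 1.75% district = 9.5% → €2.32
Greeting card €6.47: everything else → 7.75% + 1.75% district = 9.5% → €0.61
Pair of sandals €32.47: clothing & footwear → 4.75% + 1.25% district = 6% → €1.95
Phone case €35.74: everything else → 7.75% + 1.75% district = 9.5% → €3.40
Shoe repair €34.35: taxable services → 5.5% + 1.25% district = 6.75% → €2.32
Snow pants €92.02: clothing & footwear → 4.75% + 1.25% district = 6% → €5.52
Total tax = €1.28 + €4.25 + €2.85 + €4.13 + €4.04 + €2.32 + €0.61 + €1.95 + €3.40 + €2.32 + €5.52 = €32.67

€32.67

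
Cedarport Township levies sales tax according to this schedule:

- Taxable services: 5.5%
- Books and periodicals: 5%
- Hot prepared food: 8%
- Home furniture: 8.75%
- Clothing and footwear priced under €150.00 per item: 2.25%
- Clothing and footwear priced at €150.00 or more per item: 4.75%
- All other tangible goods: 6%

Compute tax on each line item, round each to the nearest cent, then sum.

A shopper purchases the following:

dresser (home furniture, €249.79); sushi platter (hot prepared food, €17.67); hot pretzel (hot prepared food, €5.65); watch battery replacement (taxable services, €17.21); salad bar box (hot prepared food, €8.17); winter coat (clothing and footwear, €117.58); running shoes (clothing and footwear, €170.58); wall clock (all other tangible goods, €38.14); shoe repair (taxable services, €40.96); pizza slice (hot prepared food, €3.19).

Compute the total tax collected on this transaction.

Dresser €249.79: home furniture → 8.75% → €21.86
Sushi platter €17.67: hot prepared food → 8% → €1.41
Hot pretzel €5.65: hot prepared food → 8% → €0.45
Watch battery replacement €17.21: taxable services → 5.5% → €0.95
Salad bar box €8.17: hot prepared food → 8% → €0.65
Winter coat €117.58: clothing and footwear, under €150.00 → 2.25% → €2.65
Running shoes €170.58: clothing and footwear, €150.00 or more → 4.75% → €8.10
Wall clock €38.14: all other tangible goods → 6% → €2.29
Shoe repair €40.96: taxable services → 5.5% → €2.25
Pizza slice €3.19: hot prepared food → 8% → €0.26
Total tax = €21.86 + €1.41 + €0.45 + €0.95 + €0.65 + €2.65 + €8.10 + €2.29 + €2.25 + €0.26 = €40.87

€40.87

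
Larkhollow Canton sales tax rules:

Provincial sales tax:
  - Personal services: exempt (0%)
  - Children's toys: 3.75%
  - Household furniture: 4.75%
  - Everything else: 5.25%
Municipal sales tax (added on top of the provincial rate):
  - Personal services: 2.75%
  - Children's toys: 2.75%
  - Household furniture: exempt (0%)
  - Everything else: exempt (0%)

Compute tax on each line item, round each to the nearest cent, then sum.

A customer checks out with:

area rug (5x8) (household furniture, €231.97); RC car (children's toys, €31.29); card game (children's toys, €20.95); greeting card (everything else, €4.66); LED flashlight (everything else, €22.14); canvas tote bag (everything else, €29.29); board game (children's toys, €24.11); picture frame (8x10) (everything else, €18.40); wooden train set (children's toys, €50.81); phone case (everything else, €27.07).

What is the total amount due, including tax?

Area rug (5x8) €231.97: household furniture → 4.75% + 0% municipal = 4.75% → €11.02
RC car €31.29: children's toys → 3.75% + 2.75% municipal = 6.5% → €2.03
Card game €20.95: children's toys → 3.75% + 2.75% municipal = 6.5% → €1.36
Greeting card €4.66: everything else → 5.25% + 0% municipal = 5.25% → €0.24
LED flashlight €22.14: everything else → 5.25% + 0% municipal = 5.25% → €1.16
Canvas tote bag €29.29: everything else → 5.25% + 0% municipal = 5.25% → €1.54
Board game €24.11: children's toys → 3.75% + 2.75% municipal = 6.5% → €1.57
Picture frame (8x10) €18.40: everything else → 5.25% + 0% municipal = 5.25% → €0.97
Wooden train set €50.81: children's toys → 3.75% + 2.75% municipal = 6.5% → €3.30
Phone case €27.07: everything else → 5.25% + 0% municipal = 5.25% → €1.42
Subtotal = €460.69; tax = €24.61; total due = €485.30

€485.30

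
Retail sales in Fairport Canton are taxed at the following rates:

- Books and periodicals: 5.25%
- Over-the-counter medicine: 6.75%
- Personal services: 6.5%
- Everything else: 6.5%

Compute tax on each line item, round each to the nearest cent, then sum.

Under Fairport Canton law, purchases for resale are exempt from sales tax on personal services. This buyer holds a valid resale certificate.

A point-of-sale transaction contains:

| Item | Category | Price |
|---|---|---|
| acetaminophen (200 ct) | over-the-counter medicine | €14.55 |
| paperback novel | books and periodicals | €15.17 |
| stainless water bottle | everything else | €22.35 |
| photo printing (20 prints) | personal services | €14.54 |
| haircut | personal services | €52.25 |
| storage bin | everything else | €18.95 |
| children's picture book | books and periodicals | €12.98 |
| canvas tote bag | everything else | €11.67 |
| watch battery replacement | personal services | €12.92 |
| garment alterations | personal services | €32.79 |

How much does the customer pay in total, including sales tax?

Acetaminophen (200 ct) €14.55: over-the-counter medicine → 6.75% → €0.98
Paperback novel €15.17: books and periodicals → 5.25% → €0.80
Stainless water bottle €22.35: everything else → 6.5% → €1.45
Photo printing (20 prints) €14.54: personal services, buyer-exempt → 0% → €0.00
Haircut €52.25: personal services, buyer-exempt → 0% → €0.00
Storage bin €18.95: everything else → 6.5% → €1.23
Children's picture book €12.98: books and periodicals → 5.25% → €0.68
Canvas tote bag €11.67: everything else → 6.5% → €0.76
Watch battery replacement €12.92: personal services, buyer-exempt → 0% → €0.00
Garment alterations €32.79: personal services, buyer-exempt → 0% → €0.00
Subtotal = €208.17; tax = €5.90; total due = €214.07

€214.07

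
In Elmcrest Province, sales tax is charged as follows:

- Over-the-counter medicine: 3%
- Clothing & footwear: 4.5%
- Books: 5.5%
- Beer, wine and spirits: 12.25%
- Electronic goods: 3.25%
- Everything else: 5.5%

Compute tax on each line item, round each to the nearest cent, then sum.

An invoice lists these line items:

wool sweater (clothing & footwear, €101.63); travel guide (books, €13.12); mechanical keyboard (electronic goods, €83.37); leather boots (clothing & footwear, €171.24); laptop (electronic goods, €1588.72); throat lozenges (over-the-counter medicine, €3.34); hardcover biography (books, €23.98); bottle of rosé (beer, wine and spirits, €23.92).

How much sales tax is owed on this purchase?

€71.69

Wool sweater €101.63: clothing & footwear → 4.5% → €4.57
Travel guide €13.12: books → 5.5% → €0.72
Mechanical keyboard €83.37: electronic goods → 3.25% → €2.71
Leather boots €171.24: clothing & footwear → 4.5% → €7.71
Laptop €1588.72: electronic goods → 3.25% → €51.63
Throat lozenges €3.34: over-the-counter medicine → 3% → €0.10
Hardcover biography €23.98: books → 5.5% → €1.32
Bottle of rosé €23.92: beer, wine and spirits → 12.25% → €2.93
Total tax = €4.57 + €0.72 + €2.71 + €7.71 + €51.63 + €0.10 + €1.32 + €2.93 = €71.69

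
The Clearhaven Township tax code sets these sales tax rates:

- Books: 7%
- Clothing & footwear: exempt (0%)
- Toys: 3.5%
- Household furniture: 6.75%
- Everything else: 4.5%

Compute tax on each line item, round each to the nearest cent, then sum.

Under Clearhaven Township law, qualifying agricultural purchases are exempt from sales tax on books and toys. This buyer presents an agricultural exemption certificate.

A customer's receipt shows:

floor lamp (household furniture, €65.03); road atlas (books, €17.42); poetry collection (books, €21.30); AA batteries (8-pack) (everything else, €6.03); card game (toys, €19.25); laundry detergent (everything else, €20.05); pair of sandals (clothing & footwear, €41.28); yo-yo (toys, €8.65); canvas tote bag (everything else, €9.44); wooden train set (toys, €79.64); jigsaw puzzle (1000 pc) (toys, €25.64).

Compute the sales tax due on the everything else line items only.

AA batteries (8-pack) €6.03: everything else → 4.5% → €0.27
Laundry detergent €20.05: everything else → 4.5% → €0.90
Canvas tote bag €9.44: everything else → 4.5% → €0.42
Tax on everything else = €0.27 + €0.90 + €0.42 = €1.59

€1.59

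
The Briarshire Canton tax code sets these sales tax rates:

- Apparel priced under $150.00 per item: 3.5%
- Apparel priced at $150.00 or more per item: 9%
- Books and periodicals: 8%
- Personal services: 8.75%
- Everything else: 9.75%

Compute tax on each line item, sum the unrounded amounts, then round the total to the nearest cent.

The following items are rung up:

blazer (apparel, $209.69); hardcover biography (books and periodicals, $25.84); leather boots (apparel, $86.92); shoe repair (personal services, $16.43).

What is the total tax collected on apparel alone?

Blazer $209.69: apparel, $150.00 or more → 9% → $18.8721
Leather boots $86.92: apparel, under $150.00 → 3.5% → $3.0422
Tax on apparel: unrounded sum = $21.9143 → $21.91

$21.91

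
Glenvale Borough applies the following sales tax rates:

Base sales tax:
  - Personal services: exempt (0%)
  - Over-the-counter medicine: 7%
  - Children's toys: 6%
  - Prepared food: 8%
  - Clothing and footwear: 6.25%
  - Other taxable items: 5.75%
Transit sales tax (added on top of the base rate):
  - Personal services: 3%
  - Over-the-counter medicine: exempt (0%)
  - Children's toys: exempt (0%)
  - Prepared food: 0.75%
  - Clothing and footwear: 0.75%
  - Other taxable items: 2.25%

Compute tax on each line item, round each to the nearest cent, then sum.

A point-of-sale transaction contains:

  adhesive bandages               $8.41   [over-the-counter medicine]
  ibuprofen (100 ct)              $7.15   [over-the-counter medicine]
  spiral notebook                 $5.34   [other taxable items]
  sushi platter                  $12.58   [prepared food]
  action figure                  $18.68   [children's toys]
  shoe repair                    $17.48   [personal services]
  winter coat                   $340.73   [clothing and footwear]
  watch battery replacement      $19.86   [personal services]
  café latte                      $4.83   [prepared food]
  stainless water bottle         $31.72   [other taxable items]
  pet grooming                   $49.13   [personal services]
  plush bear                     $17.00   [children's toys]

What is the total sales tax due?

Adhesive bandages $8.41: over-the-counter medicine → 7% + 0% transit = 7% → $0.59
Ibuprofen (100 ct) $7.15: over-the-counter medicine → 7% + 0% transit = 7% → $0.50
Spiral notebook $5.34: other taxable items → 5.75% + 2.25% transit = 8% → $0.43
Sushi platter $12.58: prepared food → 8% + 0.75% transit = 8.75% → $1.10
Action figure $18.68: children's toys → 6% + 0% transit = 6% → $1.12
Shoe repair $17.48: personal services → 0% + 3% transit = 3% → $0.52
Winter coat $340.73: clothing and footwear → 6.25% + 0.75% transit = 7% → $23.85
Watch battery replacement $19.86: personal services → 0% + 3% transit = 3% → $0.60
Café latte $4.83: prepared food → 8% + 0.75% transit = 8.75% → $0.42
Stainless water bottle $31.72: other taxable items → 5.75% + 2.25% transit = 8% → $2.54
Pet grooming $49.13: personal services → 0% + 3% transit = 3% → $1.47
Plush bear $17.00: children's toys → 6% + 0% transit = 6% → $1.02
Total tax = $0.59 + $0.50 + $0.43 + $1.10 + $1.12 + $0.52 + $23.85 + $0.60 + $0.42 + $2.54 + $1.47 + $1.02 = $34.16

$34.16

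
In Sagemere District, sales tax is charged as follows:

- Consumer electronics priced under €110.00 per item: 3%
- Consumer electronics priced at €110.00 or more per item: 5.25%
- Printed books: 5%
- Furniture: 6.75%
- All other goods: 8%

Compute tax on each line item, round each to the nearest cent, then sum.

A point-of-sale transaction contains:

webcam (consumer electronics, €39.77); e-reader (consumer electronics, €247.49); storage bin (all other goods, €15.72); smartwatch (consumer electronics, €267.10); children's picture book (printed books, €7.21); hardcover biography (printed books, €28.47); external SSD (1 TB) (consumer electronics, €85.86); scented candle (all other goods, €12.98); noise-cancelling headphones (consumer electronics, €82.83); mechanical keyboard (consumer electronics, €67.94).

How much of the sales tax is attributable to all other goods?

Storage bin €15.72: all other goods → 8% → €1.26
Scented candle €12.98: all other goods → 8% → €1.04
Tax on all other goods = €1.26 + €1.04 = €2.30

€2.30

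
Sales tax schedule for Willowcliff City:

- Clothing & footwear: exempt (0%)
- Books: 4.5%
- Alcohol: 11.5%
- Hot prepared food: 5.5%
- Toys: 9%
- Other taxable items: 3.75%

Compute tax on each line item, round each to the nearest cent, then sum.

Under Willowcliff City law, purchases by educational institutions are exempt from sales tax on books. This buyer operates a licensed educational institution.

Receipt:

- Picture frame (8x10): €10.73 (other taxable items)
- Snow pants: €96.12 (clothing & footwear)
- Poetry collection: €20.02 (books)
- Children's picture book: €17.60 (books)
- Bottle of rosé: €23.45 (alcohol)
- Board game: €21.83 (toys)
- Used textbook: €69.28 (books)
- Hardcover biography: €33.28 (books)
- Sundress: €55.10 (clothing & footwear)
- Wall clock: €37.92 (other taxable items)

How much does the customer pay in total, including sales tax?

Picture frame (8x10) €10.73: other taxable items → 3.75% → €0.40
Snow pants €96.12: clothing & footwear → 0% → €0.00
Poetry collection €20.02: books, buyer-exempt → 0% → €0.00
Children's picture book €17.60: books, buyer-exempt → 0% → €0.00
Bottle of rosé €23.45: alcohol → 11.5% → €2.70
Board game €21.83: toys → 9% → €1.96
Used textbook €69.28: books, buyer-exempt → 0% → €0.00
Hardcover biography €33.28: books, buyer-exempt → 0% → €0.00
Sundress €55.10: clothing & footwear → 0% → €0.00
Wall clock €37.92: other taxable items → 3.75% → €1.42
Subtotal = €385.33; tax = €6.48; total due = €391.81

€391.81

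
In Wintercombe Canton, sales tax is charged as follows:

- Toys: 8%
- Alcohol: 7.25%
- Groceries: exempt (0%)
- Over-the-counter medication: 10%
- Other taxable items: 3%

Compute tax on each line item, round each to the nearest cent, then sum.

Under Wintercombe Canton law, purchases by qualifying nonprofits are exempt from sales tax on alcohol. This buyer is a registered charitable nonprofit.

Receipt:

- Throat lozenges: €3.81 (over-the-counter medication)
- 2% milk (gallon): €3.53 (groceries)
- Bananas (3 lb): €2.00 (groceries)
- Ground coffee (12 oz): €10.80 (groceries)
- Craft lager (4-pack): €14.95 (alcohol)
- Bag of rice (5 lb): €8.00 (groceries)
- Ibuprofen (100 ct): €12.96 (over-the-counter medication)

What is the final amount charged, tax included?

€57.73

Throat lozenges €3.81: over-the-counter medication → 10% → €0.38
2% milk (gallon) €3.53: groceries → 0% → €0.00
Bananas (3 lb) €2.00: groceries → 0% → €0.00
Ground coffee (12 oz) €10.80: groceries → 0% → €0.00
Craft lager (4-pack) €14.95: alcohol, buyer-exempt → 0% → €0.00
Bag of rice (5 lb) €8.00: groceries → 0% → €0.00
Ibuprofen (100 ct) €12.96: over-the-counter medication → 10% → €1.30
Subtotal = €56.05; tax = €1.68; total due = €57.73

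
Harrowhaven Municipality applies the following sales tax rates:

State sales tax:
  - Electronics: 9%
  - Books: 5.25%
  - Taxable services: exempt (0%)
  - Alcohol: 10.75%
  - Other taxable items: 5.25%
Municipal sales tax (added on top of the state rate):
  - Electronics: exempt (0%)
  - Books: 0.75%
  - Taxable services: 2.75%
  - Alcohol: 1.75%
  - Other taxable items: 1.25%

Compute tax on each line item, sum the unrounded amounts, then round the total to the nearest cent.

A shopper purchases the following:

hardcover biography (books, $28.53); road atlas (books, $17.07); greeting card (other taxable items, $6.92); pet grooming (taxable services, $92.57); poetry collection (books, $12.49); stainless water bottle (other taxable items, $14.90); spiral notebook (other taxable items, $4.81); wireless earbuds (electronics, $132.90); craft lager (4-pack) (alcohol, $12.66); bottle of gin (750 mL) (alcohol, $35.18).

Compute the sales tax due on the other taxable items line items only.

$1.73

Greeting card $6.92: other taxable items → 5.25% + 1.25% municipal = 6.5% → $0.4498
Stainless water bottle $14.90: other taxable items → 5.25% + 1.25% municipal = 6.5% → $0.9685
Spiral notebook $4.81: other taxable items → 5.25% + 1.25% municipal = 6.5% → $0.31265
Tax on other taxable items: unrounded sum = $1.73095 → $1.73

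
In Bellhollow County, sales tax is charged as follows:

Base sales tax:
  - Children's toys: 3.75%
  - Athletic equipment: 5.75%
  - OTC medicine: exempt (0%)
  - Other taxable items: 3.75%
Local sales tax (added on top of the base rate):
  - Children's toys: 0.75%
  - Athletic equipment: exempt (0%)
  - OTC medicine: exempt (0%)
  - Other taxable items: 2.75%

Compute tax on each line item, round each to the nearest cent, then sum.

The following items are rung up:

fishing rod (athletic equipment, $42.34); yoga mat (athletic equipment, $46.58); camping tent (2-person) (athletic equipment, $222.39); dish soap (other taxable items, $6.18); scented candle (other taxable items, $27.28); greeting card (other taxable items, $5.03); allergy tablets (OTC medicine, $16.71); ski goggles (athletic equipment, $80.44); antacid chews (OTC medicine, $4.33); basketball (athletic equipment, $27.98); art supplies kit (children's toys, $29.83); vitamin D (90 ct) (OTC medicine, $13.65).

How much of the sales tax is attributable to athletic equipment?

Fishing rod $42.34: athletic equipment → 5.75% + 0% local = 5.75% → $2.43
Yoga mat $46.58: athletic equipment → 5.75% + 0% local = 5.75% → $2.68
Camping tent (2-person) $222.39: athletic equipment → 5.75% + 0% local = 5.75% → $12.79
Ski goggles $80.44: athletic equipment → 5.75% + 0% local = 5.75% → $4.63
Basketball $27.98: athletic equipment → 5.75% + 0% local = 5.75% → $1.61
Tax on athletic equipment = $2.43 + $2.68 + $12.79 + $4.63 + $1.61 = $24.14

$24.14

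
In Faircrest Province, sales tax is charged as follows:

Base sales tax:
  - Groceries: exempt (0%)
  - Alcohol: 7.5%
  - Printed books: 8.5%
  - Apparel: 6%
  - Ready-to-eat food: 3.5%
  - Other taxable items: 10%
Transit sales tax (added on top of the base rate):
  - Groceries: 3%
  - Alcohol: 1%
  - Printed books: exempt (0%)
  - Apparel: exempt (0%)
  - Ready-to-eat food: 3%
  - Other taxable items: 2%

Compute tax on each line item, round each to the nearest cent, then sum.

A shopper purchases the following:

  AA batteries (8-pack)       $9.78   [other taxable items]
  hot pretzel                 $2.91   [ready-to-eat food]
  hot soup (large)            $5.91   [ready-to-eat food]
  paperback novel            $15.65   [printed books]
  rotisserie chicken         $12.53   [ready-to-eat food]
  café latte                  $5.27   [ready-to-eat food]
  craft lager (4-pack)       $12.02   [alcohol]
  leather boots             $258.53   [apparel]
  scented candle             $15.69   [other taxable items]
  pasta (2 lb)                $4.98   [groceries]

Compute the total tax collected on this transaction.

AA batteries (8-pack) $9.78: other taxable items → 10% + 2% transit = 12% → $1.17
Hot pretzel $2.91: ready-to-eat food → 3.5% + 3% transit = 6.5% → $0.19
Hot soup (large) $5.91: ready-to-eat food → 3.5% + 3% transit = 6.5% → $0.38
Paperback novel $15.65: printed books → 8.5% + 0% transit = 8.5% → $1.33
Rotisserie chicken $12.53: ready-to-eat food → 3.5% + 3% transit = 6.5% → $0.81
Café latte $5.27: ready-to-eat food → 3.5% + 3% transit = 6.5% → $0.34
Craft lager (4-pack) $12.02: alcohol → 7.5% + 1% transit = 8.5% → $1.02
Leather boots $258.53: apparel → 6% + 0% transit = 6% → $15.51
Scented candle $15.69: other taxable items → 10% + 2% transit = 12% → $1.88
Pasta (2 lb) $4.98: groceries → 0% + 3% transit = 3% → $0.15
Total tax = $1.17 + $0.19 + $0.38 + $1.33 + $0.81 + $0.34 + $1.02 + $15.51 + $1.88 + $0.15 = $22.78

$22.78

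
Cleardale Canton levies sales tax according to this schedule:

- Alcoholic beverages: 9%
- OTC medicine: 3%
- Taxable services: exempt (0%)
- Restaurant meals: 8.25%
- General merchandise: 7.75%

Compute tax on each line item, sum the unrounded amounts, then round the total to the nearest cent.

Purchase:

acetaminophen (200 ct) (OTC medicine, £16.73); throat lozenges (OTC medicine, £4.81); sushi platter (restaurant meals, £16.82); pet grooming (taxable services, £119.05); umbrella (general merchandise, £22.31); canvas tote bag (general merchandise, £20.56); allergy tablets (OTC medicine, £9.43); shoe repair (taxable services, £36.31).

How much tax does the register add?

£5.64

Acetaminophen (200 ct) £16.73: OTC medicine → 3% → £0.5019
Throat lozenges £4.81: OTC medicine → 3% → £0.1443
Sushi platter £16.82: restaurant meals → 8.25% → £1.38765
Pet grooming £119.05: taxable services → 0% → £0.00
Umbrella £22.31: general merchandise → 7.75% → £1.729025
Canvas tote bag £20.56: general merchandise → 7.75% → £1.5934
Allergy tablets £9.43: OTC medicine → 3% → £0.2829
Shoe repair £36.31: taxable services → 0% → £0.00
Unrounded tax sum = £5.639175 → £5.64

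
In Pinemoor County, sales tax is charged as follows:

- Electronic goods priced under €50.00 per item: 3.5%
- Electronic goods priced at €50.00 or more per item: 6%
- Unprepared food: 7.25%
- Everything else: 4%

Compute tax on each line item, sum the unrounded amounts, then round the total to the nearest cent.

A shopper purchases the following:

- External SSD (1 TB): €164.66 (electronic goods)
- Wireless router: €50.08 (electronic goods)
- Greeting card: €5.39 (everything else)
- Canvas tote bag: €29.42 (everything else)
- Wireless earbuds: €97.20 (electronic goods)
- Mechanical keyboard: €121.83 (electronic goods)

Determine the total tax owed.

External SSD (1 TB) €164.66: electronic goods, €50.00 or more → 6% → €9.8796
Wireless router €50.08: electronic goods, €50.00 or more → 6% → €3.0048
Greeting card €5.39: everything else → 4% → €0.2156
Canvas tote bag €29.42: everything else → 4% → €1.1768
Wireless earbuds €97.20: electronic goods, €50.00 or more → 6% → €5.832
Mechanical keyboard €121.83: electronic goods, €50.00 or more → 6% → €7.3098
Unrounded tax sum = €27.4186 → €27.42

€27.42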